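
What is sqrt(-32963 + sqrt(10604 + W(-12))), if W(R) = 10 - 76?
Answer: sqrt(-32963 + sqrt(10538)) ≈ 181.27*I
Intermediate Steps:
W(R) = -66
sqrt(-32963 + sqrt(10604 + W(-12))) = sqrt(-32963 + sqrt(10604 - 66)) = sqrt(-32963 + sqrt(10538))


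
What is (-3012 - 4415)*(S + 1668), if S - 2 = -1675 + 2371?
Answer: -17572282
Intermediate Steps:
S = 698 (S = 2 + (-1675 + 2371) = 2 + 696 = 698)
(-3012 - 4415)*(S + 1668) = (-3012 - 4415)*(698 + 1668) = -7427*2366 = -17572282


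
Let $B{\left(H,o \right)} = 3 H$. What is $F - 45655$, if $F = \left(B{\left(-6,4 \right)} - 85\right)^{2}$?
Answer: $-35046$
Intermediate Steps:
$F = 10609$ ($F = \left(3 \left(-6\right) - 85\right)^{2} = \left(-18 - 85\right)^{2} = \left(-103\right)^{2} = 10609$)
$F - 45655 = 10609 - 45655 = -35046$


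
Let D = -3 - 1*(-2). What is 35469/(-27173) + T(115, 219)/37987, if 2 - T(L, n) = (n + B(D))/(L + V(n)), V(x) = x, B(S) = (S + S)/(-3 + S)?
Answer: -900012709023/689523461668 ≈ -1.3053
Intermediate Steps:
D = -1 (D = -3 + 2 = -1)
B(S) = 2*S/(-3 + S) (B(S) = (2*S)/(-3 + S) = 2*S/(-3 + S))
T(L, n) = 2 - (1/2 + n)/(L + n) (T(L, n) = 2 - (n + 2*(-1)/(-3 - 1))/(L + n) = 2 - (n + 2*(-1)/(-4))/(L + n) = 2 - (n + 2*(-1)*(-1/4))/(L + n) = 2 - (n + 1/2)/(L + n) = 2 - (1/2 + n)/(L + n))
35469/(-27173) + T(115, 219)/37987 = 35469/(-27173) + ((-1/2 + 219 + 2*115)/(115 + 219))/37987 = 35469*(-1/27173) + ((-1/2 + 219 + 230)/334)*(1/37987) = -35469/27173 + ((1/334)*(897/2))*(1/37987) = -35469/27173 + (897/668)*(1/37987) = -35469/27173 + 897/25375316 = -900012709023/689523461668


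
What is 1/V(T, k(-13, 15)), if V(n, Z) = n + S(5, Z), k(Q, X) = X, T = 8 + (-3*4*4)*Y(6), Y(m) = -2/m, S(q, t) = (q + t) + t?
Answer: 1/59 ≈ 0.016949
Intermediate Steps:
S(q, t) = q + 2*t
T = 24 (T = 8 + (-3*4*4)*(-2/6) = 8 + (-12*4)*(-2*⅙) = 8 - 48*(-⅓) = 8 + 16 = 24)
V(n, Z) = 5 + n + 2*Z (V(n, Z) = n + (5 + 2*Z) = 5 + n + 2*Z)
1/V(T, k(-13, 15)) = 1/(5 + 24 + 2*15) = 1/(5 + 24 + 30) = 1/59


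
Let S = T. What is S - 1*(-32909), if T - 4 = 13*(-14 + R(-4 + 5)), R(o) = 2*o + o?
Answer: 32770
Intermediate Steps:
R(o) = 3*o
T = -139 (T = 4 + 13*(-14 + 3*(-4 + 5)) = 4 + 13*(-14 + 3*1) = 4 + 13*(-14 + 3) = 4 + 13*(-11) = 4 - 143 = -139)
S = -139
S - 1*(-32909) = -139 - 1*(-32909) = -139 + 32909 = 32770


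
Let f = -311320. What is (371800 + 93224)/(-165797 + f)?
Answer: -155008/159039 ≈ -0.97465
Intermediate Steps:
(371800 + 93224)/(-165797 + f) = (371800 + 93224)/(-165797 - 311320) = 465024/(-477117) = 465024*(-1/477117) = -155008/159039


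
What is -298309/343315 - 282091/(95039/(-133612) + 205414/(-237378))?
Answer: 106468225051572997/595070723009 ≈ 1.7892e+5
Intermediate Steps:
-298309/343315 - 282091/(95039/(-133612) + 205414/(-237378)) = -298309*1/343315 - 282091/(95039*(-1/133612) + 205414*(-1/237378)) = -517/595 - 282091/(-95039/133612 - 102707/118689) = -517/595 - 282091/(-25002971555/15858274668) = -517/595 - 282091*(-15858274668/25002971555) = -517/595 + 4473476559370788/25002971555 = 106468225051572997/595070723009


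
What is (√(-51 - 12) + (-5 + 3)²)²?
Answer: -47 + 24*I*√7 ≈ -47.0 + 63.498*I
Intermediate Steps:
(√(-51 - 12) + (-5 + 3)²)² = (√(-63) + (-2)²)² = (3*I*√7 + 4)² = (4 + 3*I*√7)²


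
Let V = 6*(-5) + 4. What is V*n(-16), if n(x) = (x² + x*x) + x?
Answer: -12896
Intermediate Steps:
n(x) = x + 2*x² (n(x) = (x² + x²) + x = 2*x² + x = x + 2*x²)
V = -26 (V = -30 + 4 = -26)
V*n(-16) = -(-416)*(1 + 2*(-16)) = -(-416)*(1 - 32) = -(-416)*(-31) = -26*496 = -12896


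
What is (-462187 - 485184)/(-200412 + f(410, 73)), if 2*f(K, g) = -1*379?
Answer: 1894742/401203 ≈ 4.7226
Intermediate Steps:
f(K, g) = -379/2 (f(K, g) = (-1*379)/2 = (1/2)*(-379) = -379/2)
(-462187 - 485184)/(-200412 + f(410, 73)) = (-462187 - 485184)/(-200412 - 379/2) = -947371/(-401203/2) = -947371*(-2/401203) = 1894742/401203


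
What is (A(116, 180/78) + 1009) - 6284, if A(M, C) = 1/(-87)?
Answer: -458926/87 ≈ -5275.0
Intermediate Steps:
A(M, C) = -1/87
(A(116, 180/78) + 1009) - 6284 = (-1/87 + 1009) - 6284 = 87782/87 - 6284 = -458926/87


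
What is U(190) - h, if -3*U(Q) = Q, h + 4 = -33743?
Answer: 101051/3 ≈ 33684.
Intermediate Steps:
h = -33747 (h = -4 - 33743 = -33747)
U(Q) = -Q/3
U(190) - h = -1/3*190 - 1*(-33747) = -190/3 + 33747 = 101051/3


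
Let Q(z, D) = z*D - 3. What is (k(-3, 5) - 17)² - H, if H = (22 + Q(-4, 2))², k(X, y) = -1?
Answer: 203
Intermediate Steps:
Q(z, D) = -3 + D*z (Q(z, D) = D*z - 3 = -3 + D*z)
H = 121 (H = (22 + (-3 + 2*(-4)))² = (22 + (-3 - 8))² = (22 - 11)² = 11² = 121)
(k(-3, 5) - 17)² - H = (-1 - 17)² - 1*121 = (-18)² - 121 = 324 - 121 = 203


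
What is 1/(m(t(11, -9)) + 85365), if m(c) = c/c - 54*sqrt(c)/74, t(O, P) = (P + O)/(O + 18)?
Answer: 1694557783/144657619702849 + 999*sqrt(58)/289315239405698 ≈ 1.1714e-5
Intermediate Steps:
t(O, P) = (O + P)/(18 + O)
m(c) = 1 - 27*sqrt(c)/37 (m(c) = 1 - 54*sqrt(c)*(1/74) = 1 - 27*sqrt(c)/37)
1/(m(t(11, -9)) + 85365) = 1/((1 - 27*sqrt(11 - 9)/sqrt(18 + 11)/37) + 85365) = 1/((1 - 27*sqrt(58)/29/37) + 85365) = 1/((1 - 27*sqrt(58)/1073) + 85365) = 1/(85366 - 27*sqrt(58)/1073)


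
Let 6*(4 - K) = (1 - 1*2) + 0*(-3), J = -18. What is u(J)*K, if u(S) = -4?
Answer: -50/3 ≈ -16.667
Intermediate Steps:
K = 25/6 (K = 4 - ((1 - 1*2) + 0*(-3))/6 = 4 - ((1 - 2) + 0)/6 = 4 - (-1 + 0)/6 = 4 - 1/6*(-1) = 4 + 1/6 = 25/6 ≈ 4.1667)
u(J)*K = -4*25/6 = -50/3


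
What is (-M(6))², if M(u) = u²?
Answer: 1296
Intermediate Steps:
(-M(6))² = (-1*6²)² = (-1*36)² = (-36)² = 1296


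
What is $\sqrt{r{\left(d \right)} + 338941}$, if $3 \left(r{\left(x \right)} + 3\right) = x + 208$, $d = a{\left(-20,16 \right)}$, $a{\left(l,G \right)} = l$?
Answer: $\frac{\sqrt{3051006}}{3} \approx 582.24$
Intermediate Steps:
$d = -20$
$r{\left(x \right)} = \frac{199}{3} + \frac{x}{3}$ ($r{\left(x \right)} = -3 + \frac{x + 208}{3} = -3 + \frac{208 + x}{3} = -3 + \left(\frac{208}{3} + \frac{x}{3}\right) = \frac{199}{3} + \frac{x}{3}$)
$\sqrt{r{\left(d \right)} + 338941} = \sqrt{\left(\frac{199}{3} + \frac{1}{3} \left(-20\right)\right) + 338941} = \sqrt{\left(\frac{199}{3} - \frac{20}{3}\right) + 338941} = \sqrt{\frac{179}{3} + 338941} = \sqrt{\frac{1017002}{3}} = \frac{\sqrt{3051006}}{3}$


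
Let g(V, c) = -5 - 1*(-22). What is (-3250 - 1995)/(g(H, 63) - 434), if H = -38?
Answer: 5245/417 ≈ 12.578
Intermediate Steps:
g(V, c) = 17 (g(V, c) = -5 + 22 = 17)
(-3250 - 1995)/(g(H, 63) - 434) = (-3250 - 1995)/(17 - 434) = -5245/(-417) = -5245*(-1/417) = 5245/417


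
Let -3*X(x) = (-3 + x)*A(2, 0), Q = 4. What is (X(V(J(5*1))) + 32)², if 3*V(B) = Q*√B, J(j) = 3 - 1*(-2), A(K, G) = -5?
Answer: 61049/81 + 120*√5 ≈ 1022.0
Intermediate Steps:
J(j) = 5 (J(j) = 3 + 2 = 5)
V(B) = 4*√B/3 (V(B) = (4*√B)/3 = 4*√B/3)
X(x) = -5 + 5*x/3 (X(x) = -(-3 + x)*(-5)/3 = -(15 - 5*x)/3 = -5 + 5*x/3)
(X(V(J(5*1))) + 32)² = ((-5 + 5*(4*√5/3)/3) + 32)² = ((-5 + 20*√5/9) + 32)² = (27 + 20*√5/9)²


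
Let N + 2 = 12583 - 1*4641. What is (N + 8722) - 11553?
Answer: 5109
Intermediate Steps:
N = 7940 (N = -2 + (12583 - 1*4641) = -2 + (12583 - 4641) = -2 + 7942 = 7940)
(N + 8722) - 11553 = (7940 + 8722) - 11553 = 16662 - 11553 = 5109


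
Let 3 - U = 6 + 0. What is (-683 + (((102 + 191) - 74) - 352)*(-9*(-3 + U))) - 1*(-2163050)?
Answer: 2155185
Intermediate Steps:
U = -3 (U = 3 - (6 + 0) = 3 - 1*6 = 3 - 6 = -3)
(-683 + (((102 + 191) - 74) - 352)*(-9*(-3 + U))) - 1*(-2163050) = (-683 + (((102 + 191) - 74) - 352)*(-9*(-3 - 3))) - 1*(-2163050) = (-683 + ((293 - 74) - 352)*(-9*(-6))) + 2163050 = (-683 + (219 - 352)*54) + 2163050 = (-683 - 133*54) + 2163050 = (-683 - 7182) + 2163050 = -7865 + 2163050 = 2155185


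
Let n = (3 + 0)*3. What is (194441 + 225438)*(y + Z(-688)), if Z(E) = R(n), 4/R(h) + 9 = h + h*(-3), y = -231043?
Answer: -2619274482035/27 ≈ -9.7010e+10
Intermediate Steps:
n = 9 (n = 3*3 = 9)
R(h) = 4/(-9 - 2*h) (R(h) = 4/(-9 + (h + h*(-3))) = 4/(-9 + (h - 3*h)) = 4/(-9 - 2*h))
Z(E) = -4/27 (Z(E) = -4/(9 + 2*9) = -4/(9 + 18) = -4/27)
(194441 + 225438)*(y + Z(-688)) = (194441 + 225438)*(-231043 - 4/27) = 419879*(-6238165/27) = -2619274482035/27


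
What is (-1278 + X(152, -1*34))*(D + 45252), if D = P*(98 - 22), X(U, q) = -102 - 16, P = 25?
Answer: -65824192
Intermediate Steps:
X(U, q) = -118
D = 1900 (D = 25*(98 - 22) = 25*76 = 1900)
(-1278 + X(152, -1*34))*(D + 45252) = (-1278 - 118)*(1900 + 45252) = -1396*47152 = -65824192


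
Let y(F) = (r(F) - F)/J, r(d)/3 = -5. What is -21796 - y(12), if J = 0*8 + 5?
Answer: -108953/5 ≈ -21791.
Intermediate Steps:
J = 5 (J = 0 + 5 = 5)
r(d) = -15 (r(d) = 3*(-5) = -15)
y(F) = -3 - F/5 (y(F) = (-15 - F)/5 = (-15 - F)*(1/5) = -3 - F/5)
-21796 - y(12) = -21796 - (-3 - 1/5*12) = -21796 - (-3 - 12/5) = -21796 - 1*(-27/5) = -21796 + 27/5 = -108953/5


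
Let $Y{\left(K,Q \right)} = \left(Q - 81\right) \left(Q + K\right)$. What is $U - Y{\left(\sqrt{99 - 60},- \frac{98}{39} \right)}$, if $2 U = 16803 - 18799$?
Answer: $- \frac{1837144}{1521} + \frac{3257 \sqrt{39}}{39} \approx -686.32$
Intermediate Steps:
$U = -998$ ($U = \frac{16803 - 18799}{2} = \frac{1}{2} \left(-1996\right) = -998$)
$Y{\left(K,Q \right)} = \left(-81 + Q\right) \left(K + Q\right)$
$U - Y{\left(\sqrt{99 - 60},- \frac{98}{39} \right)} = -998 - \left(\left(- \frac{98}{39}\right)^{2} - 81 \sqrt{99 - 60} - 81 \left(- \frac{98}{39}\right) + \sqrt{99 - 60} \left(- \frac{98}{39}\right)\right) = -998 - \left(\left(\left(-98\right) \frac{1}{39}\right)^{2} - 81 \sqrt{39} - 81 \left(\left(-98\right) \frac{1}{39}\right) + \sqrt{39} \left(\left(-98\right) \frac{1}{39}\right)\right) = -998 - \left(\left(- \frac{98}{39}\right)^{2} - 81 \sqrt{39} - - \frac{2646}{13} + \sqrt{39} \left(- \frac{98}{39}\right)\right) = -998 - \left(\frac{9604}{1521} - 81 \sqrt{39} + \frac{2646}{13} - \frac{98 \sqrt{39}}{39}\right) = -998 - \left(\frac{319186}{1521} - \frac{3257 \sqrt{39}}{39}\right) = - \frac{1837144}{1521} + \frac{3257 \sqrt{39}}{39}$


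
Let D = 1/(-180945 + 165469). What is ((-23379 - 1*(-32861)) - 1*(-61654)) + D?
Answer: 1100900735/15476 ≈ 71136.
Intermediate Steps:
D = -1/15476 (D = 1/(-15476) = -1/15476 ≈ -6.4616e-5)
((-23379 - 1*(-32861)) - 1*(-61654)) + D = ((-23379 - 1*(-32861)) - 1*(-61654)) - 1/15476 = ((-23379 + 32861) + 61654) - 1/15476 = (9482 + 61654) - 1/15476 = 71136 - 1/15476 = 1100900735/15476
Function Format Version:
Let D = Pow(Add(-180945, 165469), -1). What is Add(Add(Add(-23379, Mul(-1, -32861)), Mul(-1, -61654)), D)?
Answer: Rational(1100900735, 15476) ≈ 71136.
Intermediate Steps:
D = Rational(-1, 15476) (D = Pow(-15476, -1) = Rational(-1, 15476) ≈ -6.4616e-5)
Add(Add(Add(-23379, Mul(-1, -32861)), Mul(-1, -61654)), D) = Add(Add(Add(-23379, Mul(-1, -32861)), Mul(-1, -61654)), Rational(-1, 15476)) = Add(Add(Add(-23379, 32861), 61654), Rational(-1, 15476)) = Add(Add(9482, 61654), Rational(-1, 15476)) = Add(71136, Rational(-1, 15476)) = Rational(1100900735, 15476)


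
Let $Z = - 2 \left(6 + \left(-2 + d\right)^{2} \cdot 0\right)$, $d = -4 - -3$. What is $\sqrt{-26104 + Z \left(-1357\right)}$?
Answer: $2 i \sqrt{2455} \approx 99.096 i$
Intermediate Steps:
$d = -1$ ($d = -4 + 3 = -1$)
$Z = -12$ ($Z = - 2 \left(6 + \left(-2 - 1\right)^{2} \cdot 0\right) = - 2 \left(6 + \left(-3\right)^{2} \cdot 0\right) = - 2 \left(6 + 9 \cdot 0\right) = - 2 \left(6 + 0\right) = \left(-2\right) 6 = -12$)
$\sqrt{-26104 + Z \left(-1357\right)} = \sqrt{-26104 - -16284} = \sqrt{-26104 + 16284} = \sqrt{-9820} = 2 i \sqrt{2455}$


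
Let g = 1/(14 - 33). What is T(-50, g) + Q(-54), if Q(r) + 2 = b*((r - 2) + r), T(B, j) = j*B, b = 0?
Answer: 12/19 ≈ 0.63158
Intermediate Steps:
g = -1/19 (g = 1/(-19) = -1/19 ≈ -0.052632)
T(B, j) = B*j
Q(r) = -2 (Q(r) = -2 + 0*((r - 2) + r) = -2 + 0*((-2 + r) + r) = -2 + 0*(-2 + 2*r) = -2 + 0 = -2)
T(-50, g) + Q(-54) = -50*(-1/19) - 2 = 50/19 - 2 = 12/19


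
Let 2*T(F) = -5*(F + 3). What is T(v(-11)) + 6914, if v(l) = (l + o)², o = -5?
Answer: 12533/2 ≈ 6266.5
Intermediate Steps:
v(l) = (-5 + l)² (v(l) = (l - 5)² = (-5 + l)²)
T(F) = -15/2 - 5*F/2 (T(F) = (-5*(F + 3))/2 = (-5*(3 + F))/2 = (-15 - 5*F)/2 = -15/2 - 5*F/2)
T(v(-11)) + 6914 = (-15/2 - 5*(-5 - 11)²/2) + 6914 = (-15/2 - 5/2*(-16)²) + 6914 = (-15/2 - 5/2*256) + 6914 = (-15/2 - 640) + 6914 = -1295/2 + 6914 = 12533/2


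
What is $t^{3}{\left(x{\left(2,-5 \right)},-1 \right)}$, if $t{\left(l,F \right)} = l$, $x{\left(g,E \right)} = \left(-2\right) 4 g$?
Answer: $-4096$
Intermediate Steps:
$x{\left(g,E \right)} = - 8 g$
$t^{3}{\left(x{\left(2,-5 \right)},-1 \right)} = \left(\left(-8\right) 2\right)^{3} = \left(-16\right)^{3} = -4096$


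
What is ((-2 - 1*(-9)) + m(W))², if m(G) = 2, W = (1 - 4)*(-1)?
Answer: 81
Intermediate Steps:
W = 3 (W = -3*(-1) = 3)
((-2 - 1*(-9)) + m(W))² = ((-2 - 1*(-9)) + 2)² = ((-2 + 9) + 2)² = (7 + 2)² = 9² = 81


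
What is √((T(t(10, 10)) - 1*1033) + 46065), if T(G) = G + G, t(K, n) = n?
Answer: 2*√11263 ≈ 212.25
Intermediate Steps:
T(G) = 2*G
√((T(t(10, 10)) - 1*1033) + 46065) = √((2*10 - 1*1033) + 46065) = √((20 - 1033) + 46065) = √(-1013 + 46065) = √45052 = 2*√11263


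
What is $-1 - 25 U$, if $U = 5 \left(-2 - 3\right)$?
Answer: $624$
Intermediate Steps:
$U = -25$ ($U = 5 \left(-5\right) = -25$)
$-1 - 25 U = -1 - -625 = -1 + 625 = 624$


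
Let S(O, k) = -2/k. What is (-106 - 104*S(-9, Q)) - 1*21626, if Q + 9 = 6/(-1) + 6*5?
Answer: -325772/15 ≈ -21718.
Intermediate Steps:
Q = 15 (Q = -9 + (6/(-1) + 6*5) = -9 + (6*(-1) + 30) = -9 + (-6 + 30) = -9 + 24 = 15)
(-106 - 104*S(-9, Q)) - 1*21626 = (-106 - (-208)/15) - 1*21626 = (-106 - (-208)/15) - 21626 = (-106 - 104*(-2/15)) - 21626 = (-106 + 208/15) - 21626 = -1382/15 - 21626 = -325772/15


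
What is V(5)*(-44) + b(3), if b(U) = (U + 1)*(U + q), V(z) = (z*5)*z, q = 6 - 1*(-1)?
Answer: -5460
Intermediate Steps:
q = 7 (q = 6 + 1 = 7)
V(z) = 5*z**2 (V(z) = (5*z)*z = 5*z**2)
b(U) = (1 + U)*(7 + U) (b(U) = (U + 1)*(U + 7) = (1 + U)*(7 + U))
V(5)*(-44) + b(3) = (5*5**2)*(-44) + (7 + 3**2 + 8*3) = (5*25)*(-44) + (7 + 9 + 24) = 125*(-44) + 40 = -5500 + 40 = -5460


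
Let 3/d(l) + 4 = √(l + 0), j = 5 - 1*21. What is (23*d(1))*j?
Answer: 368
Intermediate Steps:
j = -16 (j = 5 - 21 = -16)
d(l) = 3/(-4 + √l) (d(l) = 3/(-4 + √(l + 0)) = 3/(-4 + √l))
(23*d(1))*j = (23*(3/(-4 + √1)))*(-16) = (23*(3/(-4 + 1)))*(-16) = (23*(3/(-3)))*(-16) = (23*(3*(-⅓)))*(-16) = (23*(-1))*(-16) = -23*(-16) = 368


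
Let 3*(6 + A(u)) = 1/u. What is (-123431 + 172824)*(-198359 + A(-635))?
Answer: -18664889907118/1905 ≈ -9.7978e+9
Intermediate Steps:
A(u) = -6 + 1/(3*u)
(-123431 + 172824)*(-198359 + A(-635)) = (-123431 + 172824)*(-198359 + (-6 + (⅓)/(-635))) = 49393*(-198359 + (-6 + (⅓)*(-1/635))) = 49393*(-198359 + (-6 - 1/1905)) = 49393*(-198359 - 11431/1905) = 49393*(-377885326/1905) = -18664889907118/1905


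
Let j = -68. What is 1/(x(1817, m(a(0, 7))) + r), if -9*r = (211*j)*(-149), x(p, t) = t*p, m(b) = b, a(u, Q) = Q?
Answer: -9/2023381 ≈ -4.4480e-6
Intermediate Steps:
x(p, t) = p*t
r = -2137852/9 (r = -211*(-68)*(-149)/9 = -(-14348)*(-149)/9 = -⅑*2137852 = -2137852/9 ≈ -2.3754e+5)
1/(x(1817, m(a(0, 7))) + r) = 1/(1817*7 - 2137852/9) = 1/(12719 - 2137852/9) = 1/(-2023381/9) = -9/2023381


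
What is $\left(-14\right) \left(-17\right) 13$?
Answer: $3094$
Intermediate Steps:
$\left(-14\right) \left(-17\right) 13 = 238 \cdot 13 = 3094$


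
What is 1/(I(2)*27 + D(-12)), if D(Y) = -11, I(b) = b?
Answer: 1/43 ≈ 0.023256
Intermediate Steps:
1/(I(2)*27 + D(-12)) = 1/(2*27 - 11) = 1/(54 - 11) = 1/43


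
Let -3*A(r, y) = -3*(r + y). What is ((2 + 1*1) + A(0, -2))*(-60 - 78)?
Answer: -138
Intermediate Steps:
A(r, y) = r + y (A(r, y) = -(-1)*(r + y) = -(-3*r - 3*y)/3 = r + y)
((2 + 1*1) + A(0, -2))*(-60 - 78) = ((2 + 1*1) + (0 - 2))*(-60 - 78) = ((2 + 1) - 2)*(-138) = (3 - 2)*(-138) = 1*(-138) = -138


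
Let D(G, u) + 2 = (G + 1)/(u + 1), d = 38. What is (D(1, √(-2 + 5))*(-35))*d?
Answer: 3990 - 1330*√3 ≈ 1686.4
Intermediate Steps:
D(G, u) = -2 + (1 + G)/(1 + u) (D(G, u) = -2 + (G + 1)/(u + 1) = -2 + (1 + G)/(1 + u))
(D(1, √(-2 + 5))*(-35))*d = (((-1 + 1 - 2*√(-2 + 5))/(1 + √(-2 + 5)))*(-35))*38 = (((-1 + 1 - 2*√3)/(1 + √3))*(-35))*38 = (((-2*√3)/(1 + √3))*(-35))*38 = (-2*√3/(1 + √3)*(-35))*38 = (70*√3/(1 + √3))*38 = 2660*√3/(1 + √3)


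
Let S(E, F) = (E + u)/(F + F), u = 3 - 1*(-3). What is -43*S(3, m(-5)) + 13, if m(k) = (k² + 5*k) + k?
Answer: 517/10 ≈ 51.700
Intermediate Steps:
u = 6 (u = 3 + 3 = 6)
m(k) = k² + 6*k
S(E, F) = (6 + E)/(2*F) (S(E, F) = (E + 6)/(F + F) = (6 + E)/((2*F)) = (6 + E)*(1/(2*F)) = (6 + E)/(2*F))
-43*S(3, m(-5)) + 13 = -43*(6 + 3)/(2*((-5*(6 - 5)))) + 13 = -43*9/(2*((-5*1))) + 13 = -43*9/(2*(-5)) + 13 = -43*(-1)*9/(2*5) + 13 = -43*(-9/10) + 13 = 387/10 + 13 = 517/10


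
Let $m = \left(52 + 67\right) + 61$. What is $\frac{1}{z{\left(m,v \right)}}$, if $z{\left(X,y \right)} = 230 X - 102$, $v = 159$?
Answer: $\frac{1}{41298} \approx 2.4214 \cdot 10^{-5}$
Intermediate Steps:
$m = 180$ ($m = 119 + 61 = 180$)
$z{\left(X,y \right)} = -102 + 230 X$
$\frac{1}{z{\left(m,v \right)}} = \frac{1}{-102 + 230 \cdot 180} = \frac{1}{-102 + 41400} = \frac{1}{41298}$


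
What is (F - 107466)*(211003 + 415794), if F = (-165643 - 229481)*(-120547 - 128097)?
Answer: 61579736696338830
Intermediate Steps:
F = 98245211856 (F = -395124*(-248644) = 98245211856)
(F - 107466)*(211003 + 415794) = (98245211856 - 107466)*(211003 + 415794) = 98245104390*626797 = 61579736696338830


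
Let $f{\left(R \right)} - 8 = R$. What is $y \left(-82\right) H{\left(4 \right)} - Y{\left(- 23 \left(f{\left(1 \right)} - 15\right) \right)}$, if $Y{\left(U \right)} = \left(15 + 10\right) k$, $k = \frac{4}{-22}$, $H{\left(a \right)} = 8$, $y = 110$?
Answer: $- \frac{793710}{11} \approx -72156.0$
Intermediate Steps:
$f{\left(R \right)} = 8 + R$
$k = - \frac{2}{11}$ ($k = 4 \left(- \frac{1}{22}\right) = - \frac{2}{11} \approx -0.18182$)
$Y{\left(U \right)} = - \frac{50}{11}$ ($Y{\left(U \right)} = \left(15 + 10\right) \left(- \frac{2}{11}\right) = 25 \left(- \frac{2}{11}\right) = - \frac{50}{11}$)
$y \left(-82\right) H{\left(4 \right)} - Y{\left(- 23 \left(f{\left(1 \right)} - 15\right) \right)} = 110 \left(-82\right) 8 - - \frac{50}{11} = \left(-9020\right) 8 + \frac{50}{11} = -72160 + \frac{50}{11} = - \frac{793710}{11}$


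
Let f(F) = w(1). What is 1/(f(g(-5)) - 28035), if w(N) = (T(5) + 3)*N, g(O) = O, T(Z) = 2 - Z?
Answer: -1/28035 ≈ -3.5670e-5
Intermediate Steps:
w(N) = 0 (w(N) = ((2 - 1*5) + 3)*N = ((2 - 5) + 3)*N = (-3 + 3)*N = 0*N = 0)
f(F) = 0
1/(f(g(-5)) - 28035) = 1/(0 - 28035) = 1/(-28035) = -1/28035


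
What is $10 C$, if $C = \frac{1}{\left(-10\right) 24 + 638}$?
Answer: $\frac{5}{199} \approx 0.025126$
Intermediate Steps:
$C = \frac{1}{398}$ ($C = \frac{1}{-240 + 638} = \frac{1}{398} \approx 0.0025126$)
$10 C = 10 \cdot \frac{1}{398} = \frac{5}{199}$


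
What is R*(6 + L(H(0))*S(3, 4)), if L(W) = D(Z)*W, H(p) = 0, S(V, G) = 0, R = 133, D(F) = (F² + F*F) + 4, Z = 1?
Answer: 798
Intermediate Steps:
D(F) = 4 + 2*F² (D(F) = (F² + F²) + 4 = 2*F² + 4 = 4 + 2*F²)
L(W) = 6*W (L(W) = (4 + 2*1²)*W = (4 + 2*1)*W = (4 + 2)*W = 6*W)
R*(6 + L(H(0))*S(3, 4)) = 133*(6 + (6*0)*0) = 133*(6 + 0*0) = 133*(6 + 0) = 133*6 = 798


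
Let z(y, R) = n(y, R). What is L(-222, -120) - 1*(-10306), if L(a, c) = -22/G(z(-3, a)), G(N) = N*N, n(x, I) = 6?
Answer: 185497/18 ≈ 10305.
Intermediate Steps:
z(y, R) = 6
G(N) = N**2
L(a, c) = -11/18 (L(a, c) = -22/(6**2) = -22/36 = -22*1/36 = -11/18)
L(-222, -120) - 1*(-10306) = -11/18 - 1*(-10306) = -11/18 + 10306 = 185497/18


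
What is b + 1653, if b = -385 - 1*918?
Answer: 350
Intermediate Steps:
b = -1303 (b = -385 - 918 = -1303)
b + 1653 = -1303 + 1653 = 350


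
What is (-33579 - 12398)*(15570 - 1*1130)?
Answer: -663907880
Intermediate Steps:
(-33579 - 12398)*(15570 - 1*1130) = -45977*(15570 - 1130) = -45977*14440 = -663907880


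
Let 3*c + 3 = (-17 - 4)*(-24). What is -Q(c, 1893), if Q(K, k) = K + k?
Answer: -2060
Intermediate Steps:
c = 167 (c = -1 + ((-17 - 4)*(-24))/3 = -1 + (-21*(-24))/3 = -1 + (1/3)*504 = -1 + 168 = 167)
-Q(c, 1893) = -(167 + 1893) = -1*2060 = -2060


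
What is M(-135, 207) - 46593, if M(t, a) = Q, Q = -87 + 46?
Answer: -46634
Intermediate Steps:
Q = -41
M(t, a) = -41
M(-135, 207) - 46593 = -41 - 46593 = -46634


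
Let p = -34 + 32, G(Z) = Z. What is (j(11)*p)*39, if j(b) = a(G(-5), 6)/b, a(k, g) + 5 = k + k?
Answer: 1170/11 ≈ 106.36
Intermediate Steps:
a(k, g) = -5 + 2*k (a(k, g) = -5 + (k + k) = -5 + 2*k)
p = -2
j(b) = -15/b (j(b) = (-5 + 2*(-5))/b = (-5 - 10)/b = -15/b)
(j(11)*p)*39 = (-15/11*(-2))*39 = (-15*1/11*(-2))*39 = -15/11*(-2)*39 = (30/11)*39 = 1170/11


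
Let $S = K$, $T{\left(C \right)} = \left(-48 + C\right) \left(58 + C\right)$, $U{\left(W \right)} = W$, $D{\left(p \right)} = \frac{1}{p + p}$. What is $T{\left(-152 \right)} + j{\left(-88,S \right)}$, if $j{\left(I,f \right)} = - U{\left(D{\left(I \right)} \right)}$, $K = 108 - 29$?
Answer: $\frac{3308801}{176} \approx 18800.0$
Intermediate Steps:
$D{\left(p \right)} = \frac{1}{2 p}$
$K = 79$
$S = 79$
$j{\left(I,f \right)} = - \frac{1}{2 I}$
$T{\left(-152 \right)} + j{\left(-88,S \right)} = \left(-2784 + \left(-152\right)^{2} + 10 \left(-152\right)\right) - \frac{1}{2 \left(-88\right)} = \left(-2784 + 23104 - 1520\right) - - \frac{1}{176} = 18800 + \frac{1}{176} = \frac{3308801}{176}$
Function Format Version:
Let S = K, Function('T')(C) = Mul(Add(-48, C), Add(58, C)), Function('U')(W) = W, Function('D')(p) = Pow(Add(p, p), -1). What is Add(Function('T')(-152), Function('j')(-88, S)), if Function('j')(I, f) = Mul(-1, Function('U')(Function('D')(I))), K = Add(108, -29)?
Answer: Rational(3308801, 176) ≈ 18800.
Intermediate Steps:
Function('D')(p) = Mul(Rational(1, 2), Pow(p, -1)) (Function('D')(p) = Pow(Mul(2, p), -1) = Mul(Rational(1, 2), Pow(p, -1)))
K = 79
S = 79
Function('j')(I, f) = Mul(Rational(-1, 2), Pow(I, -1)) (Function('j')(I, f) = Mul(-1, Mul(Rational(1, 2), Pow(I, -1))) = Mul(Rational(-1, 2), Pow(I, -1)))
Add(Function('T')(-152), Function('j')(-88, S)) = Add(Add(-2784, Pow(-152, 2), Mul(10, -152)), Mul(Rational(-1, 2), Pow(-88, -1))) = Add(Add(-2784, 23104, -1520), Mul(Rational(-1, 2), Rational(-1, 88))) = Add(18800, Rational(1, 176)) = Rational(3308801, 176)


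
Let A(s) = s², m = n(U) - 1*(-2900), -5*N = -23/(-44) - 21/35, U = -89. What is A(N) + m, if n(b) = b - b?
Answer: 3509000289/1210000 ≈ 2900.0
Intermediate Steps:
n(b) = 0
N = 17/1100 (N = -(-23/(-44) - 21/35)/5 = -(-23*(-1/44) - 21*1/35)/5 = -(23/44 - ⅗)/5 = -⅕*(-17/220) = 17/1100 ≈ 0.015455)
m = 2900 (m = 0 - 1*(-2900) = 0 + 2900 = 2900)
A(N) + m = (17/1100)² + 2900 = 289/1210000 + 2900 = 3509000289/1210000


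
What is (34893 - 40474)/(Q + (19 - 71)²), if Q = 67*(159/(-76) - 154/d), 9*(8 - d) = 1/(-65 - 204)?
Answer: -1173639652/267942613 ≈ -4.3802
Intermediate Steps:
d = 19369/2421 (d = 8 - 1/(9*(-65 - 204)) = 8 - ⅑/(-269) = 8 - ⅑*(-1/269) = 8 + 1/2421 = 19369/2421 ≈ 8.0004)
Q = -300686955/210292 (Q = 67*(159/(-76) - 154/19369/2421) = 67*(159*(-1/76) - 154*2421/19369) = 67*(-159/76 - 53262/2767) = 67*(-4487865/210292) = -300686955/210292 ≈ -1429.9)
(34893 - 40474)/(Q + (19 - 71)²) = (34893 - 40474)/(-300686955/210292 + (19 - 71)²) = -5581/(-300686955/210292 + (-52)²) = -5581/(-300686955/210292 + 2704) = -5581/267942613/210292 = -5581*210292/267942613 = -1173639652/267942613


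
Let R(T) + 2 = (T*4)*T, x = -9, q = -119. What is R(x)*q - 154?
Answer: -38472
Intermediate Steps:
R(T) = -2 + 4*T² (R(T) = -2 + (T*4)*T = -2 + (4*T)*T = -2 + 4*T²)
R(x)*q - 154 = (-2 + 4*(-9)²)*(-119) - 154 = (-2 + 4*81)*(-119) - 154 = (-2 + 324)*(-119) - 154 = 322*(-119) - 154 = -38318 - 154 = -38472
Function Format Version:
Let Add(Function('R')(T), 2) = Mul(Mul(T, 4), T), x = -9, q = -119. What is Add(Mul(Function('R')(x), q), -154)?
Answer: -38472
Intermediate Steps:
Function('R')(T) = Add(-2, Mul(4, Pow(T, 2))) (Function('R')(T) = Add(-2, Mul(Mul(T, 4), T)) = Add(-2, Mul(Mul(4, T), T)) = Add(-2, Mul(4, Pow(T, 2))))
Add(Mul(Function('R')(x), q), -154) = Add(Mul(Add(-2, Mul(4, Pow(-9, 2))), -119), -154) = Add(Mul(Add(-2, Mul(4, 81)), -119), -154) = Add(Mul(Add(-2, 324), -119), -154) = Add(Mul(322, -119), -154) = Add(-38318, -154) = -38472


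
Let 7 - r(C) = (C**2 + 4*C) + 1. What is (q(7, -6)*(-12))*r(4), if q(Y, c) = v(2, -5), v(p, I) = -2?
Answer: -624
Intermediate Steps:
q(Y, c) = -2
r(C) = 6 - C**2 - 4*C (r(C) = 7 - ((C**2 + 4*C) + 1) = 7 - (1 + C**2 + 4*C) = 7 + (-1 - C**2 - 4*C) = 6 - C**2 - 4*C)
(q(7, -6)*(-12))*r(4) = (-2*(-12))*(6 - 1*4**2 - 4*4) = 24*(6 - 1*16 - 16) = 24*(6 - 16 - 16) = 24*(-26) = -624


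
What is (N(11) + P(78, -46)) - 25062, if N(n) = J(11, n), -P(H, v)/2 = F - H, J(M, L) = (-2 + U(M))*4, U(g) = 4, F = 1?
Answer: -24900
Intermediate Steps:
J(M, L) = 8 (J(M, L) = (-2 + 4)*4 = 2*4 = 8)
P(H, v) = -2 + 2*H (P(H, v) = -2*(1 - H) = -2 + 2*H)
N(n) = 8
(N(11) + P(78, -46)) - 25062 = (8 + (-2 + 2*78)) - 25062 = (8 + (-2 + 156)) - 25062 = (8 + 154) - 25062 = 162 - 25062 = -24900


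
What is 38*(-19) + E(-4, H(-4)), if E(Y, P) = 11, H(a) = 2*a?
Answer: -711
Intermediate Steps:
38*(-19) + E(-4, H(-4)) = 38*(-19) + 11 = -722 + 11 = -711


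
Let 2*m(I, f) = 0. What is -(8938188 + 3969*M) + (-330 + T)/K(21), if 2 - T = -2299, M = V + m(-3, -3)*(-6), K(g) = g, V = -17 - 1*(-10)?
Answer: -62372178/7 ≈ -8.9103e+6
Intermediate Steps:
m(I, f) = 0 (m(I, f) = (½)*0 = 0)
V = -7 (V = -17 + 10 = -7)
M = -7 (M = -7 + 0*(-6) = -7 + 0 = -7)
T = 2301 (T = 2 - 1*(-2299) = 2 + 2299 = 2301)
-(8938188 + 3969*M) + (-330 + T)/K(21) = -3969/(1/(-7 + 2252)) + (-330 + 2301)/21 = -3969/(1/2245) + 1971*(1/21) = -3969/1/2245 + 657/7 = -3969*2245 + 657/7 = -8910405 + 657/7 = -62372178/7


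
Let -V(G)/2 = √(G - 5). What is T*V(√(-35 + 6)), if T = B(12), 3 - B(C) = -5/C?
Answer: -41*√(-5 + I*√29)/6 ≈ -7.4047 - 16.979*I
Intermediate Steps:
B(C) = 3 + 5/C (B(C) = 3 - (-5)/C = 3 + 5/C)
T = 41/12 (T = 3 + 5/12 = 41/12 ≈ 3.4167)
V(G) = -2*√(-5 + G) (V(G) = -2*√(G - 5) = -2*√(-5 + G))
T*V(√(-35 + 6)) = 41*(-2*√(-5 + √(-35 + 6)))/12 = 41*(-2*√(-5 + √(-29)))/12 = 41*(-2*√(-5 + I*√29))/12 = -41*√(-5 + I*√29)/6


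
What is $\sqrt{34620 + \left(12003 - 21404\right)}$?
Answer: $\sqrt{25219} \approx 158.8$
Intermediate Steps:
$\sqrt{34620 + \left(12003 - 21404\right)} = \sqrt{34620 - 9401} = \sqrt{25219}$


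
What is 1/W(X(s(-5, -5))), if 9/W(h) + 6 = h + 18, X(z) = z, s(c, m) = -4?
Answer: 8/9 ≈ 0.88889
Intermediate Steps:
W(h) = 9/(12 + h) (W(h) = 9/(-6 + (h + 18)) = 9/(-6 + (18 + h)) = 9/(12 + h))
1/W(X(s(-5, -5))) = 1/(9/(12 - 4)) = 1/(9/8) = 8/9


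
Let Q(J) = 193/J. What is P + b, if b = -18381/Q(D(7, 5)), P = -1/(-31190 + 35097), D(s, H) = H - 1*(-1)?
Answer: -430887595/754051 ≈ -571.43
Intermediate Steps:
D(s, H) = 1 + H (D(s, H) = H + 1 = 1 + H)
P = -1/3907 ≈ -0.00025595
b = -110286/193 (b = -18381/(193/(1 + 5)) = -18381/(193/6) = -18381/(193*(1/6)) = -18381/193/6 = -18381*6/193 = -110286/193 ≈ -571.43)
P + b = -1/3907 - 110286/193 = -430887595/754051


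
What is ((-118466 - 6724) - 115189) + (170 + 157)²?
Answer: -133450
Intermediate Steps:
((-118466 - 6724) - 115189) + (170 + 157)² = (-125190 - 115189) + 327² = -240379 + 106929 = -133450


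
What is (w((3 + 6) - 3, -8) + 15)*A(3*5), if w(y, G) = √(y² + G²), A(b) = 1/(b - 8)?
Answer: 25/7 ≈ 3.5714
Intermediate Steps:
A(b) = 1/(-8 + b)
w(y, G) = √(G² + y²)
(w((3 + 6) - 3, -8) + 15)*A(3*5) = (√((-8)² + ((3 + 6) - 3)²) + 15)/(-8 + 3*5) = (√(64 + (9 - 3)²) + 15)/(-8 + 15) = (√(64 + 6²) + 15)/7 = (√(64 + 36) + 15)*(⅐) = (√100 + 15)*(⅐) = (10 + 15)*(⅐) = 25*(⅐) = 25/7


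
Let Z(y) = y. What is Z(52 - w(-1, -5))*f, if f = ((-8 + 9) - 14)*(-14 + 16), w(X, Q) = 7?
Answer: -1170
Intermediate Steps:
f = -26 (f = (1 - 14)*2 = -13*2 = -26)
Z(52 - w(-1, -5))*f = (52 - 1*7)*(-26) = (52 - 7)*(-26) = 45*(-26) = -1170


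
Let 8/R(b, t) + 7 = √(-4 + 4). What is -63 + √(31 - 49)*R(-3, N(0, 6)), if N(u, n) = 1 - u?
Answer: -63 - 24*I*√2/7 ≈ -63.0 - 4.8487*I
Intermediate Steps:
R(b, t) = -8/7 (R(b, t) = 8/(-7 + √(-4 + 4)) = 8/(-7 + √0) = 8/(-7 + 0) = 8/(-7) = 8*(-⅐) = -8/7)
-63 + √(31 - 49)*R(-3, N(0, 6)) = -63 + √(31 - 49)*(-8/7) = -63 + √(-18)*(-8/7) = -63 + (3*I*√2)*(-8/7) = -63 - 24*I*√2/7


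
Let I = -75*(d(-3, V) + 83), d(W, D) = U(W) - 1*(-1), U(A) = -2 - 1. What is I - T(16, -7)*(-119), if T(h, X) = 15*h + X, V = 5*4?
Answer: 21652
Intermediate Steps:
V = 20
U(A) = -3
d(W, D) = -2 (d(W, D) = -3 - 1*(-1) = -3 + 1 = -2)
T(h, X) = X + 15*h
I = -6075 (I = -75*(-2 + 83) = -75*81 = -6075)
I - T(16, -7)*(-119) = -6075 - (-7 + 15*16)*(-119) = -6075 - (-7 + 240)*(-119) = -6075 - 233*(-119) = -6075 - 1*(-27727) = -6075 + 27727 = 21652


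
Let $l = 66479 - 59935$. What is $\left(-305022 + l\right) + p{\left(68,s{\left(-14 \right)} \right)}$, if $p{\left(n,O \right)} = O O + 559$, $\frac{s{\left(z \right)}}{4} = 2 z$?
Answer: $-285375$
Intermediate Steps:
$s{\left(z \right)} = 8 z$ ($s{\left(z \right)} = 4 \cdot 2 z = 8 z$)
$p{\left(n,O \right)} = 559 + O^{2}$ ($p{\left(n,O \right)} = O^{2} + 559 = 559 + O^{2}$)
$l = 6544$
$\left(-305022 + l\right) + p{\left(68,s{\left(-14 \right)} \right)} = \left(-305022 + 6544\right) + \left(559 + \left(8 \left(-14\right)\right)^{2}\right) = -298478 + \left(559 + \left(-112\right)^{2}\right) = -298478 + \left(559 + 12544\right) = -298478 + 13103 = -285375$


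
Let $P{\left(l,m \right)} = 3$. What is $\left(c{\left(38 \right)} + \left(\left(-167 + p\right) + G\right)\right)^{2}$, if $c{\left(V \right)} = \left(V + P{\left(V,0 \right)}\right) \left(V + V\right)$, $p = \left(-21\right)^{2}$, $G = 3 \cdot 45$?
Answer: $12425625$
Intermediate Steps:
$G = 135$
$p = 441$
$c{\left(V \right)} = 2 V \left(3 + V\right)$ ($c{\left(V \right)} = \left(V + 3\right) \left(V + V\right) = \left(3 + V\right) 2 V = 2 V \left(3 + V\right)$)
$\left(c{\left(38 \right)} + \left(\left(-167 + p\right) + G\right)\right)^{2} = \left(2 \cdot 38 \left(3 + 38\right) + \left(\left(-167 + 441\right) + 135\right)\right)^{2} = \left(2 \cdot 38 \cdot 41 + \left(274 + 135\right)\right)^{2} = \left(3116 + 409\right)^{2} = 3525^{2} = 12425625$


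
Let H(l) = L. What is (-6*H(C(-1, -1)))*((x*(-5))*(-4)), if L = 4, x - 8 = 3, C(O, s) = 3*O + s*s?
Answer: -5280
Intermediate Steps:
C(O, s) = s² + 3*O (C(O, s) = 3*O + s² = s² + 3*O)
x = 11 (x = 8 + 3 = 11)
H(l) = 4
(-6*H(C(-1, -1)))*((x*(-5))*(-4)) = (-6*4)*((11*(-5))*(-4)) = -(-1320)*(-4) = -24*220 = -5280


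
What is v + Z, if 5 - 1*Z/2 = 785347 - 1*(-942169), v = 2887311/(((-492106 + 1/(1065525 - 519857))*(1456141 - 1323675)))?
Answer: -20482885400818413370352/5928438487672677 ≈ -3.4550e+6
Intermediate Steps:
v = -262585536458/5928438487672677 (v = 2887311/(((-492106 + 1/545668)*132466)) = 2887311/((-268526496807/545668*132466)) = 2887311/(-17785315463018031/272834) = 2887311*(-272834/17785315463018031) = -262585536458/5928438487672677 ≈ -4.4293e-5)
Z = -3455022 (Z = 10 - 2*(785347 - 1*(-942169)) = 10 - 2*(785347 + 942169) = 10 - 2*1727516 = 10 - 3455032 = -3455022)
v + Z = -262585536458/5928438487672677 - 3455022 = -20482885400818413370352/5928438487672677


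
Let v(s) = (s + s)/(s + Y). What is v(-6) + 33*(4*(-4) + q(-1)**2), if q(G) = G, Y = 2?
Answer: -492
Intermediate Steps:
v(s) = 2*s/(2 + s) (v(s) = (s + s)/(s + 2) = (2*s)/(2 + s) = 2*s/(2 + s))
v(-6) + 33*(4*(-4) + q(-1)**2) = 2*(-6)/(2 - 6) + 33*(4*(-4) + (-1)**2) = 2*(-6)/(-4) + 33*(-16 + 1) = 2*(-6)*(-1/4) + 33*(-15) = 3 - 495 = -492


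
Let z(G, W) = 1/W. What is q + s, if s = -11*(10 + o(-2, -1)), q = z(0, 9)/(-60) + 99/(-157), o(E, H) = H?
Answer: -8446837/84780 ≈ -99.632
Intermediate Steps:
q = -53617/84780 (q = 1/(9*(-60)) + 99/(-157) = (⅑)*(-1/60) + 99*(-1/157) = -1/540 - 99/157 = -53617/84780 ≈ -0.63243)
s = -99 (s = -11*(10 - 1) = -11*9 = -99)
q + s = -53617/84780 - 99 = -8446837/84780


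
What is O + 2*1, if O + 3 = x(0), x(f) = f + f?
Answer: -1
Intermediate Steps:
x(f) = 2*f
O = -3 (O = -3 + 2*0 = -3 + 0 = -3)
O + 2*1 = -3 + 2*1 = -3 + 2 = -1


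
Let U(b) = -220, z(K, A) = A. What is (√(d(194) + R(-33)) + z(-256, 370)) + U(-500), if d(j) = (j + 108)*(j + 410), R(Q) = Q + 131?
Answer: 150 + √182506 ≈ 577.21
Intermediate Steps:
R(Q) = 131 + Q
d(j) = (108 + j)*(410 + j)
(√(d(194) + R(-33)) + z(-256, 370)) + U(-500) = (√((44280 + 194² + 518*194) + (131 - 33)) + 370) - 220 = (√((44280 + 37636 + 100492) + 98) + 370) - 220 = (√(182408 + 98) + 370) - 220 = (√182506 + 370) - 220 = (370 + √182506) - 220 = 150 + √182506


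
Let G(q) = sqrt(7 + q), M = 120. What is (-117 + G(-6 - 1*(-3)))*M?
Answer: -13800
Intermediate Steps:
(-117 + G(-6 - 1*(-3)))*M = (-117 + sqrt(7 + (-6 - 1*(-3))))*120 = (-117 + sqrt(7 + (-6 + 3)))*120 = (-117 + sqrt(7 - 3))*120 = (-117 + sqrt(4))*120 = (-117 + 2)*120 = -115*120 = -13800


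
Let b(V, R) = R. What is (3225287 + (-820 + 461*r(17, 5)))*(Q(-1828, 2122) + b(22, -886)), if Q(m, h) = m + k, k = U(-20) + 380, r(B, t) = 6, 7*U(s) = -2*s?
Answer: -52597443434/7 ≈ -7.5139e+9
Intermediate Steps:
U(s) = -2*s/7 (U(s) = (-2*s)/7 = -2*s/7)
k = 2700/7 (k = -2/7*(-20) + 380 = 40/7 + 380 = 2700/7 ≈ 385.71)
Q(m, h) = 2700/7 + m (Q(m, h) = m + 2700/7 = 2700/7 + m)
(3225287 + (-820 + 461*r(17, 5)))*(Q(-1828, 2122) + b(22, -886)) = (3225287 + (-820 + 461*6))*((2700/7 - 1828) - 886) = (3225287 + (-820 + 2766))*(-10096/7 - 886) = (3225287 + 1946)*(-16298/7) = 3227233*(-16298/7) = -52597443434/7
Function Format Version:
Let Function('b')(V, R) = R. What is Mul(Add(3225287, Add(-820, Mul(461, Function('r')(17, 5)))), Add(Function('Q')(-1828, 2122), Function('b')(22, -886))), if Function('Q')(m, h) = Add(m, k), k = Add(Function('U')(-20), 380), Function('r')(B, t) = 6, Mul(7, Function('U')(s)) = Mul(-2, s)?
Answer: Rational(-52597443434, 7) ≈ -7.5139e+9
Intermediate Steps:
Function('U')(s) = Mul(Rational(-2, 7), s) (Function('U')(s) = Mul(Rational(1, 7), Mul(-2, s)) = Mul(Rational(-2, 7), s))
k = Rational(2700, 7) (k = Add(Mul(Rational(-2, 7), -20), 380) = Add(Rational(40, 7), 380) = Rational(2700, 7) ≈ 385.71)
Function('Q')(m, h) = Add(Rational(2700, 7), m) (Function('Q')(m, h) = Add(m, Rational(2700, 7)) = Add(Rational(2700, 7), m))
Mul(Add(3225287, Add(-820, Mul(461, Function('r')(17, 5)))), Add(Function('Q')(-1828, 2122), Function('b')(22, -886))) = Mul(Add(3225287, Add(-820, Mul(461, 6))), Add(Add(Rational(2700, 7), -1828), -886)) = Mul(Add(3225287, Add(-820, 2766)), Add(Rational(-10096, 7), -886)) = Mul(Add(3225287, 1946), Rational(-16298, 7)) = Mul(3227233, Rational(-16298, 7)) = Rational(-52597443434, 7)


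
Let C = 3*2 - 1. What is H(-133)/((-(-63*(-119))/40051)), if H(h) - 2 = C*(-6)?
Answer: 160204/1071 ≈ 149.58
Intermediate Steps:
C = 5 (C = 6 - 1 = 5)
H(h) = -28 (H(h) = 2 + 5*(-6) = 2 - 30 = -28)
H(-133)/((-(-63*(-119))/40051)) = -28/((-(-63*(-119))/40051)) = -28/((-7497/40051)) = -28/((-1*7497/40051)) = -28/(-7497/40051) = -28*(-40051/7497) = 160204/1071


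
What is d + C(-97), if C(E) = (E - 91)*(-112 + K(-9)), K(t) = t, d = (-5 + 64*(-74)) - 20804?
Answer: -2797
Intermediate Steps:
d = -25545 (d = (-5 - 4736) - 20804 = -4741 - 20804 = -25545)
C(E) = 11011 - 121*E (C(E) = (E - 91)*(-112 - 9) = (-91 + E)*(-121) = 11011 - 121*E)
d + C(-97) = -25545 + (11011 - 121*(-97)) = -25545 + (11011 + 11737) = -25545 + 22748 = -2797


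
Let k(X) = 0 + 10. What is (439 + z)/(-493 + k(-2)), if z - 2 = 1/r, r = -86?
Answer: -37925/41538 ≈ -0.91302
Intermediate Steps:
k(X) = 10
z = 171/86 (z = 2 + 1/(-86) = 2 - 1/86 = 171/86 ≈ 1.9884)
(439 + z)/(-493 + k(-2)) = (439 + 171/86)/(-493 + 10) = (37925/86)/(-483) = (37925/86)*(-1/483) = -37925/41538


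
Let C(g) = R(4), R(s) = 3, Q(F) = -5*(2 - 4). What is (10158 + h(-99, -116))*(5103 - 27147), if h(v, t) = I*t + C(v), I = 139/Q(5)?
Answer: -942226692/5 ≈ -1.8845e+8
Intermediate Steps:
Q(F) = 10 (Q(F) = -5*(-2) = 10)
C(g) = 3
I = 139/10 ≈ 13.900
h(v, t) = 3 + 139*t/10 (h(v, t) = 139*t/10 + 3 = 3 + 139*t/10)
(10158 + h(-99, -116))*(5103 - 27147) = (10158 + (3 + (139/10)*(-116)))*(5103 - 27147) = (10158 + (3 - 8062/5))*(-22044) = (10158 - 8047/5)*(-22044) = (42743/5)*(-22044) = -942226692/5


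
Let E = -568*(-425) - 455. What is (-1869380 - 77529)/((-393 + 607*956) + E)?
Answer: -1946909/820844 ≈ -2.3718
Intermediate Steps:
E = 240945 (E = 241400 - 455 = 240945)
(-1869380 - 77529)/((-393 + 607*956) + E) = (-1869380 - 77529)/((-393 + 607*956) + 240945) = -1946909/((-393 + 580292) + 240945) = -1946909/(579899 + 240945) = -1946909/820844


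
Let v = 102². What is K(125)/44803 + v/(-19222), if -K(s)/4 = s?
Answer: -237870706/430601633 ≈ -0.55241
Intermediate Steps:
v = 10404
K(s) = -4*s
K(125)/44803 + v/(-19222) = -4*125/44803 + 10404/(-19222) = -500*1/44803 + 10404*(-1/19222) = -500/44803 - 5202/9611 = -237870706/430601633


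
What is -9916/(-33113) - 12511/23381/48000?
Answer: 11128193531257/37162322544000 ≈ 0.29945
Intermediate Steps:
-9916/(-33113) - 12511/23381/48000 = -9916*(-1/33113) - 12511*1/23381*(1/48000) = 9916/33113 - 12511/23381*1/48000 = 9916/33113 - 12511/1122288000 = 11128193531257/37162322544000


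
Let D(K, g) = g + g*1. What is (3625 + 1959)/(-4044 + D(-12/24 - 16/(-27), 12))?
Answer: -1396/1005 ≈ -1.3891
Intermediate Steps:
D(K, g) = 2*g (D(K, g) = g + g = 2*g)
(3625 + 1959)/(-4044 + D(-12/24 - 16/(-27), 12)) = (3625 + 1959)/(-4044 + 2*12) = 5584/(-4044 + 24) = 5584/(-4020) = 5584*(-1/4020) = -1396/1005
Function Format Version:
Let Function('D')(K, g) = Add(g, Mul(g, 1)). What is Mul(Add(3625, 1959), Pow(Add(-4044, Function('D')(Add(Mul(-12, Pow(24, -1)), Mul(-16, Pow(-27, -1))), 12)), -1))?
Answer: Rational(-1396, 1005) ≈ -1.3891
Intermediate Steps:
Function('D')(K, g) = Mul(2, g) (Function('D')(K, g) = Add(g, g) = Mul(2, g))
Mul(Add(3625, 1959), Pow(Add(-4044, Function('D')(Add(Mul(-12, Pow(24, -1)), Mul(-16, Pow(-27, -1))), 12)), -1)) = Mul(Add(3625, 1959), Pow(Add(-4044, Mul(2, 12)), -1)) = Mul(5584, Pow(Add(-4044, 24), -1)) = Mul(5584, Pow(-4020, -1)) = Mul(5584, Rational(-1, 4020)) = Rational(-1396, 1005)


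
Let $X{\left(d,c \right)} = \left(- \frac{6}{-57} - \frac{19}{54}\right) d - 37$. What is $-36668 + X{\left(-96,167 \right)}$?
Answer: $- \frac{6272507}{171} \approx -36681.0$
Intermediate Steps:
$X{\left(d,c \right)} = -37 - \frac{253 d}{1026}$ ($X{\left(d,c \right)} = \left(\left(-6\right) \left(- \frac{1}{57}\right) - \frac{19}{54}\right) d - 37 = \left(\frac{2}{19} - \frac{19}{54}\right) d - 37 = - \frac{253 d}{1026} - 37 = -37 - \frac{253 d}{1026}$)
$-36668 + X{\left(-96,167 \right)} = -36668 - \frac{2279}{171} = - \frac{6272507}{171}$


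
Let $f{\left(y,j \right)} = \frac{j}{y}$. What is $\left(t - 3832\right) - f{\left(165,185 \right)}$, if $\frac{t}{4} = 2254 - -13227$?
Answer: $\frac{1916999}{33} \approx 58091.0$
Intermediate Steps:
$t = 61924$ ($t = 4 \left(2254 - -13227\right) = 4 \left(2254 + 13227\right) = 4 \cdot 15481 = 61924$)
$\left(t - 3832\right) - f{\left(165,185 \right)} = \left(61924 - 3832\right) - \frac{185}{165} = 58092 - 185 \cdot \frac{1}{165} = 58092 - \frac{37}{33} = \frac{1916999}{33}$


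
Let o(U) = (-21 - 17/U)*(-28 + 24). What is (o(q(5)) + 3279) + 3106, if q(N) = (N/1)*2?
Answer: 32379/5 ≈ 6475.8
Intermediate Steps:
q(N) = 2*N (q(N) = (N*1)*2 = N*2 = 2*N)
o(U) = 84 + 68/U (o(U) = (-21 - 17/U)*(-4) = 84 + 68/U)
(o(q(5)) + 3279) + 3106 = ((84 + 68/((2*5))) + 3279) + 3106 = ((84 + 68/10) + 3279) + 3106 = ((84 + 68*(⅒)) + 3279) + 3106 = ((84 + 34/5) + 3279) + 3106 = (454/5 + 3279) + 3106 = 16849/5 + 3106 = 32379/5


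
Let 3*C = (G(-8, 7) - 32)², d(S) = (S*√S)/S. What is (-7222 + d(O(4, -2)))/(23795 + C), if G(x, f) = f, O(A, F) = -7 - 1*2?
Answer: -10833/36005 + 9*I/72010 ≈ -0.30087 + 0.00012498*I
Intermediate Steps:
O(A, F) = -9 (O(A, F) = -7 - 2 = -9)
d(S) = √S (d(S) = S^(3/2)/S = √S)
C = 625/3 (C = (7 - 32)²/3 = (⅓)*(-25)² = (⅓)*625 = 625/3 ≈ 208.33)
(-7222 + d(O(4, -2)))/(23795 + C) = (-7222 + √(-9))/(23795 + 625/3) = (-7222 + 3*I)/(72010/3) = (-7222 + 3*I)*(3/72010) = -10833/36005 + 9*I/72010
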